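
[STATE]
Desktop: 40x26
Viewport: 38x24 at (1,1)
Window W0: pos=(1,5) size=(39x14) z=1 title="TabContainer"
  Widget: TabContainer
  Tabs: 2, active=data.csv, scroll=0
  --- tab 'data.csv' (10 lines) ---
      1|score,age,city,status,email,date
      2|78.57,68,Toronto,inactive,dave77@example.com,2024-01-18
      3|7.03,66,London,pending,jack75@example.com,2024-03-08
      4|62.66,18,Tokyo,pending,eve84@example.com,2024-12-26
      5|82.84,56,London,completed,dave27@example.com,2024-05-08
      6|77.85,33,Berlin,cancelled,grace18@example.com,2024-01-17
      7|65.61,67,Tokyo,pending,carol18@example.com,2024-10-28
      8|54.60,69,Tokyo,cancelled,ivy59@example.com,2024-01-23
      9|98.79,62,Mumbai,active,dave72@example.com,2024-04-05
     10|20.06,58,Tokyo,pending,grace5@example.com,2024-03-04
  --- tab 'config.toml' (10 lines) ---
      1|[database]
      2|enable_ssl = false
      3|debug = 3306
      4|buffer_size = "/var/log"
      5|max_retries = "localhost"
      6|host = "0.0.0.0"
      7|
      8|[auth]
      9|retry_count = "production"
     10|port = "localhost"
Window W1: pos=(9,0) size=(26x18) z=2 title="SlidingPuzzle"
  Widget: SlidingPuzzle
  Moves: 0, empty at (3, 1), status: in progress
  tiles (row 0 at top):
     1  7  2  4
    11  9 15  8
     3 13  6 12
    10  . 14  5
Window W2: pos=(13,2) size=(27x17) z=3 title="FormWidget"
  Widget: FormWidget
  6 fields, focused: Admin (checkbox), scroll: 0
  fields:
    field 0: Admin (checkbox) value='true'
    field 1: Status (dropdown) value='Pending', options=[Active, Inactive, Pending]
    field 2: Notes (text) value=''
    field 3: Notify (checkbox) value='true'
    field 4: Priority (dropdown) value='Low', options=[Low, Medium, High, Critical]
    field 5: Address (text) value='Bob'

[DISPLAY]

        ┃ SlidingPuzzle          ┃    
        ┠───┏━━━━━━━━━━━━━━━━━━━━━━━━━
        ┃┌──┃ FormWidget              
        ┃│  ┠─────────────────────────
┏━━━━━━━┃├──┃> Admin:      [x]        
┃ TabCon┃│ 1┃  Status:     [Pending ▼]
┠───────┃├──┃  Notes:      [         ]
┃[data.c┃│  ┃  Notify:     [x]        
┃───────┃├──┃  Priority:   [Low     ▼]
┃score,a┃│ 1┃  Address:    [Bob      ]
┃78.57,6┃└──┃                         
┃7.03,66┃Mov┃                         
┃62.66,1┃   ┃                         
┃82.84,5┃   ┃                         
┃77.85,3┃   ┃                         
┃65.61,6┃   ┃                         
┃54.60,6┗━━━┃                         
┗━━━━━━━━━━━┗━━━━━━━━━━━━━━━━━━━━━━━━━
                                      
                                      
                                      
                                      
                                      
                                      


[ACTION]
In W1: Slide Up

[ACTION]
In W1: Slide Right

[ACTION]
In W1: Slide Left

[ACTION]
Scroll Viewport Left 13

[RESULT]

         ┃ SlidingPuzzle          ┃   
         ┠───┏━━━━━━━━━━━━━━━━━━━━━━━━
         ┃┌──┃ FormWidget             
         ┃│  ┠────────────────────────
 ┏━━━━━━━┃├──┃> Admin:      [x]       
 ┃ TabCon┃│ 1┃  Status:     [Pending ▼
 ┠───────┃├──┃  Notes:      [         
 ┃[data.c┃│  ┃  Notify:     [x]       
 ┃───────┃├──┃  Priority:   [Low     ▼
 ┃score,a┃│ 1┃  Address:    [Bob      
 ┃78.57,6┃└──┃                        
 ┃7.03,66┃Mov┃                        
 ┃62.66,1┃   ┃                        
 ┃82.84,5┃   ┃                        
 ┃77.85,3┃   ┃                        
 ┃65.61,6┃   ┃                        
 ┃54.60,6┗━━━┃                        
 ┗━━━━━━━━━━━┗━━━━━━━━━━━━━━━━━━━━━━━━
                                      
                                      
                                      
                                      
                                      
                                      


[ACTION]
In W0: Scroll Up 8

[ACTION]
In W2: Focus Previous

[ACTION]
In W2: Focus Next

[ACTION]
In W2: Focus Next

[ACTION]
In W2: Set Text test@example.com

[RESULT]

         ┃ SlidingPuzzle          ┃   
         ┠───┏━━━━━━━━━━━━━━━━━━━━━━━━
         ┃┌──┃ FormWidget             
         ┃│  ┠────────────────────────
 ┏━━━━━━━┃├──┃  Admin:      [x]       
 ┃ TabCon┃│ 1┃> Status:     [Pending ▼
 ┠───────┃├──┃  Notes:      [         
 ┃[data.c┃│  ┃  Notify:     [x]       
 ┃───────┃├──┃  Priority:   [Low     ▼
 ┃score,a┃│ 1┃  Address:    [Bob      
 ┃78.57,6┃└──┃                        
 ┃7.03,66┃Mov┃                        
 ┃62.66,1┃   ┃                        
 ┃82.84,5┃   ┃                        
 ┃77.85,3┃   ┃                        
 ┃65.61,6┃   ┃                        
 ┃54.60,6┗━━━┃                        
 ┗━━━━━━━━━━━┗━━━━━━━━━━━━━━━━━━━━━━━━
                                      
                                      
                                      
                                      
                                      
                                      


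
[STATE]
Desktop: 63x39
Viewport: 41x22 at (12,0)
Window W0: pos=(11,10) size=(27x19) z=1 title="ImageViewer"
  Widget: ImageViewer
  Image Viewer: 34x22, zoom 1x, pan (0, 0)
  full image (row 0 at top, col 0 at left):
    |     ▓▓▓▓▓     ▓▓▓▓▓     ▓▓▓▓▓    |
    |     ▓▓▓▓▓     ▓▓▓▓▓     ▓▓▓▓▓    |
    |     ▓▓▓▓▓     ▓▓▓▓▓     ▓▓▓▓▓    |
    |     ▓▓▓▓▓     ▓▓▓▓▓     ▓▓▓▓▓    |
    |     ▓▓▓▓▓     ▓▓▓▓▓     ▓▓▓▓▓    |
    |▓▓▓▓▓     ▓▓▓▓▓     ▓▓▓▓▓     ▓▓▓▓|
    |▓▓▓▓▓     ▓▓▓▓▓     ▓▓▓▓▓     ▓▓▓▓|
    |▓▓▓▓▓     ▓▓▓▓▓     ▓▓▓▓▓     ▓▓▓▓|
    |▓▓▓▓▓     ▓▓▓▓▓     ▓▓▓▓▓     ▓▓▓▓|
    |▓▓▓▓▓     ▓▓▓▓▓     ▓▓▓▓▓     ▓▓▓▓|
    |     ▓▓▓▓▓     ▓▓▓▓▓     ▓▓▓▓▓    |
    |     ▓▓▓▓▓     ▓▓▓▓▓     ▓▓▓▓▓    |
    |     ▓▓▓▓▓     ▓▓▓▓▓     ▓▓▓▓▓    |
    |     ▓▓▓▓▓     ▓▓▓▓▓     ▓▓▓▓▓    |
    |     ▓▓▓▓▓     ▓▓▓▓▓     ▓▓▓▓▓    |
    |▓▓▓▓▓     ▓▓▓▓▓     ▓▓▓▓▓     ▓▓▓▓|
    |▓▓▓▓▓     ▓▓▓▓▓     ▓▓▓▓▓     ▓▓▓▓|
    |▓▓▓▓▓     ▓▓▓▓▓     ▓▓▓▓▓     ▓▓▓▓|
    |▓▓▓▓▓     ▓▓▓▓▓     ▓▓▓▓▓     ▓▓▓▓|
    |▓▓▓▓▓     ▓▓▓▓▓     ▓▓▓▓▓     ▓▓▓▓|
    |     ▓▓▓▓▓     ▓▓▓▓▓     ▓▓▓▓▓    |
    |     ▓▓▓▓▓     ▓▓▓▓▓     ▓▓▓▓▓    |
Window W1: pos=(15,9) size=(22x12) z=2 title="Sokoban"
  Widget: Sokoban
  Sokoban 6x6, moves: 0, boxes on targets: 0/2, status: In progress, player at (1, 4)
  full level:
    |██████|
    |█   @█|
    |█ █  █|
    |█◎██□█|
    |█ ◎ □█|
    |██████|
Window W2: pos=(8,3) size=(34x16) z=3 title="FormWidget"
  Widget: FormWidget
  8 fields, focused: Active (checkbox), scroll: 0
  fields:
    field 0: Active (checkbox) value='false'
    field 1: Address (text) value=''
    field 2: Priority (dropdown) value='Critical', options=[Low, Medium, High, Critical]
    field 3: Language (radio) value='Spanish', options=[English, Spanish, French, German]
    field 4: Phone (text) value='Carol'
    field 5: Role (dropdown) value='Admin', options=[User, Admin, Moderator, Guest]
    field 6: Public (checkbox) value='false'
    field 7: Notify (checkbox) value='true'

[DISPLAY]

                                         
                                         
                                         
━━━━━━━━━━━━━━━━━━━━━━━━━━━━━┓           
rmWidget                     ┃           
─────────────────────────────┨           
ctive:     [ ]               ┃           
ddress:    [                ]┃           
riority:   [Critical       ▼]┃           
anguage:   ( ) English  (●) S┃           
hone:      [Carol           ]┃           
ole:       [Admin          ▼]┃           
ublic:     [ ]               ┃           
otify:     [x]               ┃           
                             ┃           
                             ┃           
                             ┃           
                             ┃           
━━━━━━━━━━━━━━━━━━━━━━━━━━━━━┛           
▓▓▓┃                    ┃┃               
▓▓▓┗━━━━━━━━━━━━━━━━━━━━┛┃               
▓▓▓▓▓     ▓▓▓▓▓     ▓▓▓▓▓┃               


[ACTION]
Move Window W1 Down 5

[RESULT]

                                         
                                         
                                         
━━━━━━━━━━━━━━━━━━━━━━━━━━━━━┓           
rmWidget                     ┃           
─────────────────────────────┨           
ctive:     [ ]               ┃           
ddress:    [                ]┃           
riority:   [Critical       ▼]┃           
anguage:   ( ) English  (●) S┃           
hone:      [Carol           ]┃           
ole:       [Admin          ▼]┃           
ublic:     [ ]               ┃           
otify:     [x]               ┃           
                             ┃           
                             ┃           
                             ┃           
                             ┃           
━━━━━━━━━━━━━━━━━━━━━━━━━━━━━┛           
▓▓▓┃█ █  █              ┃┃               
▓▓▓┃█◎██□█              ┃┃               
▓▓▓┃█ ◎ □█              ┃┃               


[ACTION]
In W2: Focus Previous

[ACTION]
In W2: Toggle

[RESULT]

                                         
                                         
                                         
━━━━━━━━━━━━━━━━━━━━━━━━━━━━━┓           
rmWidget                     ┃           
─────────────────────────────┨           
ctive:     [ ]               ┃           
ddress:    [                ]┃           
riority:   [Critical       ▼]┃           
anguage:   ( ) English  (●) S┃           
hone:      [Carol           ]┃           
ole:       [Admin          ▼]┃           
ublic:     [ ]               ┃           
otify:     [ ]               ┃           
                             ┃           
                             ┃           
                             ┃           
                             ┃           
━━━━━━━━━━━━━━━━━━━━━━━━━━━━━┛           
▓▓▓┃█ █  █              ┃┃               
▓▓▓┃█◎██□█              ┃┃               
▓▓▓┃█ ◎ □█              ┃┃               


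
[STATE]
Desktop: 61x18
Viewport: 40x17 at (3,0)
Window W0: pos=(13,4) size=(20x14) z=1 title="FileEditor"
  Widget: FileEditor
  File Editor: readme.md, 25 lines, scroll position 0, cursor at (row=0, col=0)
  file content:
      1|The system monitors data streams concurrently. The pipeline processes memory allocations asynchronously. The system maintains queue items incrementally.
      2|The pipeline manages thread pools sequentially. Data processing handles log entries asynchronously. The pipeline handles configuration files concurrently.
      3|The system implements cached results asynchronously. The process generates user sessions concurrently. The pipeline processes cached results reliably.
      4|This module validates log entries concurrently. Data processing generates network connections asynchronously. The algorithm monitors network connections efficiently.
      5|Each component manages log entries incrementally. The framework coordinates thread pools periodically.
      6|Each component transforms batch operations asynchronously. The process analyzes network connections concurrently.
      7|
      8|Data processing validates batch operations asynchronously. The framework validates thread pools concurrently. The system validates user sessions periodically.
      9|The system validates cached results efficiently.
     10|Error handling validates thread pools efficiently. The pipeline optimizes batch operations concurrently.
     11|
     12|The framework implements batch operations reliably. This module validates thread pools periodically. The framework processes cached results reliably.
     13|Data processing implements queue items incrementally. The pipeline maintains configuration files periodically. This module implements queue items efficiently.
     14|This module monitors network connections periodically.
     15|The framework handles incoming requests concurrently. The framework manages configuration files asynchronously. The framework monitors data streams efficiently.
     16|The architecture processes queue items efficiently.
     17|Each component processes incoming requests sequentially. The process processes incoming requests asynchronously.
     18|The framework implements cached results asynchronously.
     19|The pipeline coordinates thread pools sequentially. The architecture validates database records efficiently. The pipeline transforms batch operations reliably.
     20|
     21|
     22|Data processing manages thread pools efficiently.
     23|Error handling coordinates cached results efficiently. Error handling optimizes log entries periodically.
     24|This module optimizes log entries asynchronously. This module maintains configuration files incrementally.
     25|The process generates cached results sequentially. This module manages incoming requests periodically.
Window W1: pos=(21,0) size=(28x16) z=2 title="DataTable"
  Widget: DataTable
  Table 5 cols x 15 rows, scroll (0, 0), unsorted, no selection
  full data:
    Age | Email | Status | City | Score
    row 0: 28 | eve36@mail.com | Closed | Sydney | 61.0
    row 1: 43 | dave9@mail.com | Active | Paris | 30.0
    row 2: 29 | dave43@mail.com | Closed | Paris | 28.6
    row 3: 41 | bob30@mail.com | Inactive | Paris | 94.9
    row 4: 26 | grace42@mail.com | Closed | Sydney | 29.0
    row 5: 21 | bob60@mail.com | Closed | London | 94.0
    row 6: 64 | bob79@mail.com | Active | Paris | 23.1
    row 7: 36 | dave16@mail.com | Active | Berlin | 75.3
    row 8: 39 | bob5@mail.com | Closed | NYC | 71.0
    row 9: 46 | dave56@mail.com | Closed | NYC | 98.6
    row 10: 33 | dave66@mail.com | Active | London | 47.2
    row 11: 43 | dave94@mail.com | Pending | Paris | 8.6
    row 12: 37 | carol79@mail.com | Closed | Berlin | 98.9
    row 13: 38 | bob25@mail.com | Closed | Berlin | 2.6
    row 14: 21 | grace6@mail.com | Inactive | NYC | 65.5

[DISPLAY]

                  ┏━━━━━━━━━━━━━━━━━━━━━
                  ┃ DataTable           
                  ┠─────────────────────
                  ┃Age│Email           │
          ┏━━━━━━━┃───┼────────────────┼
          ┃ FileEd┃28 │eve36@mail.com  │
          ┠───────┃43 │dave9@mail.com  │
          ┃█he sys┃29 │dave43@mail.com │
          ┃The pip┃41 │bob30@mail.com  │
          ┃The sys┃26 │grace42@mail.com│
          ┃This mo┃21 │bob60@mail.com  │
          ┃Each co┃64 │bob79@mail.com  │
          ┃Each co┃36 │dave16@mail.com │
          ┃       ┃39 │bob5@mail.com   │
          ┃Data pr┃46 │dave56@mail.com │
          ┃The sys┗━━━━━━━━━━━━━━━━━━━━━
          ┃Error handling va▼┃          


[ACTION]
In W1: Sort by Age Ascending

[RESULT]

                  ┏━━━━━━━━━━━━━━━━━━━━━
                  ┃ DataTable           
                  ┠─────────────────────
                  ┃Ag▲│Email           │
          ┏━━━━━━━┃───┼────────────────┼
          ┃ FileEd┃21 │bob60@mail.com  │
          ┠───────┃21 │grace6@mail.com │
          ┃█he sys┃26 │grace42@mail.com│
          ┃The pip┃28 │eve36@mail.com  │
          ┃The sys┃29 │dave43@mail.com │
          ┃This mo┃33 │dave66@mail.com │
          ┃Each co┃36 │dave16@mail.com │
          ┃Each co┃37 │carol79@mail.com│
          ┃       ┃38 │bob25@mail.com  │
          ┃Data pr┃39 │bob5@mail.com   │
          ┃The sys┗━━━━━━━━━━━━━━━━━━━━━
          ┃Error handling va▼┃          


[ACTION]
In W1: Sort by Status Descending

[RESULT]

                  ┏━━━━━━━━━━━━━━━━━━━━━
                  ┃ DataTable           
                  ┠─────────────────────
                  ┃Age│Email           │
          ┏━━━━━━━┃───┼────────────────┼
          ┃ FileEd┃43 │dave94@mail.com │
          ┠───────┃21 │grace6@mail.com │
          ┃█he sys┃41 │bob30@mail.com  │
          ┃The pip┃21 │bob60@mail.com  │
          ┃The sys┃26 │grace42@mail.com│
          ┃This mo┃28 │eve36@mail.com  │
          ┃Each co┃29 │dave43@mail.com │
          ┃Each co┃37 │carol79@mail.com│
          ┃       ┃38 │bob25@mail.com  │
          ┃Data pr┃39 │bob5@mail.com   │
          ┃The sys┗━━━━━━━━━━━━━━━━━━━━━
          ┃Error handling va▼┃          


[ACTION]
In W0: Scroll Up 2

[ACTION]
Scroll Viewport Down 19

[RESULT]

                  ┃ DataTable           
                  ┠─────────────────────
                  ┃Age│Email           │
          ┏━━━━━━━┃───┼────────────────┼
          ┃ FileEd┃43 │dave94@mail.com │
          ┠───────┃21 │grace6@mail.com │
          ┃█he sys┃41 │bob30@mail.com  │
          ┃The pip┃21 │bob60@mail.com  │
          ┃The sys┃26 │grace42@mail.com│
          ┃This mo┃28 │eve36@mail.com  │
          ┃Each co┃29 │dave43@mail.com │
          ┃Each co┃37 │carol79@mail.com│
          ┃       ┃38 │bob25@mail.com  │
          ┃Data pr┃39 │bob5@mail.com   │
          ┃The sys┗━━━━━━━━━━━━━━━━━━━━━
          ┃Error handling va▼┃          
          ┗━━━━━━━━━━━━━━━━━━┛          


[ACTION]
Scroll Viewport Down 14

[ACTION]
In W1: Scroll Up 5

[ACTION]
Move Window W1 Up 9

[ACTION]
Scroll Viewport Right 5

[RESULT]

             ┃ DataTable                
             ┠──────────────────────────
             ┃Age│Email           │Statu
     ┏━━━━━━━┃───┼────────────────┼─────
     ┃ FileEd┃43 │dave94@mail.com │Pendi
     ┠───────┃21 │grace6@mail.com │Inact
     ┃█he sys┃41 │bob30@mail.com  │Inact
     ┃The pip┃21 │bob60@mail.com  │Close
     ┃The sys┃26 │grace42@mail.com│Close
     ┃This mo┃28 │eve36@mail.com  │Close
     ┃Each co┃29 │dave43@mail.com │Close
     ┃Each co┃37 │carol79@mail.com│Close
     ┃       ┃38 │bob25@mail.com  │Close
     ┃Data pr┃39 │bob5@mail.com   │Close
     ┃The sys┗━━━━━━━━━━━━━━━━━━━━━━━━━━
     ┃Error handling va▼┃               
     ┗━━━━━━━━━━━━━━━━━━┛               


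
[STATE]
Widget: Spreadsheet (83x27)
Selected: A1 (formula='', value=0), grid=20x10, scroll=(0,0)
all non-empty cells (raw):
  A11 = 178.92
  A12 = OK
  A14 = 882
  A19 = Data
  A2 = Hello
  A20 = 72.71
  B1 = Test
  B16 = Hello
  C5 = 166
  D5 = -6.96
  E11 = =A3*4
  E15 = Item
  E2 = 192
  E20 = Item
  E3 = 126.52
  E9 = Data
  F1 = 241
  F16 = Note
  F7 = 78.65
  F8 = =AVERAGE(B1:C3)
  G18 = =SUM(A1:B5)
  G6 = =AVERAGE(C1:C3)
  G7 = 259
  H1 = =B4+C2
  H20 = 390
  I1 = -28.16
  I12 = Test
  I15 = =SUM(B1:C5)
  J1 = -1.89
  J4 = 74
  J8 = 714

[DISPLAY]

A1:                                                                                
       A       B       C       D       E       F       G       H       I       J   
-----------------------------------------------------------------------------------
  1      [0]Test           0       0       0     241       0       0  -28.16   -1.8
  2 Hello          0       0       0     192       0       0       0       0       
  3        0       0       0       0  126.52       0       0       0       0       
  4        0       0       0       0       0       0       0       0       0      7
  5        0       0     166   -6.96       0       0       0       0       0       
  6        0       0       0       0       0       0       0       0       0       
  7        0       0       0       0       0   78.65     259       0       0       
  8        0       0       0       0       0       0       0       0       0     71
  9        0       0       0       0Data           0       0       0       0       
 10        0       0       0       0       0       0       0       0       0       
 11   178.92       0       0       0       0       0       0       0       0       
 12 OK             0       0       0       0       0       0       0Test           
 13        0       0       0       0       0       0       0       0       0       
 14      882       0       0       0       0       0       0       0       0       
 15        0       0       0       0Item           0       0       0     166       
 16        0Hello          0       0       0Note           0       0       0       
 17        0       0       0       0       0       0       0       0       0       
 18        0       0       0       0       0       0       0       0       0       
 19 Data           0       0       0       0       0       0       0       0       
 20    72.71       0       0       0Item           0       0     390       0       
                                                                                   
                                                                                   
                                                                                   
                                                                                   


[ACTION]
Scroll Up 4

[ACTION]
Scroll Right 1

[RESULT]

A1:                                                                                
       B       C       D       E       F       G       H       I       J           
-----------------------------------------------------------------------------------
  1 Test           0       0       0     241       0       0  -28.16   -1.89       
  2        0       0       0     192       0       0       0       0       0       
  3        0       0       0  126.52       0       0       0       0       0       
  4        0       0       0       0       0       0       0       0      74       
  5        0     166   -6.96       0       0       0       0       0       0       
  6        0       0       0       0       0       0       0       0       0       
  7        0       0       0       0   78.65     259       0       0       0       
  8        0       0       0       0       0       0       0       0     714       
  9        0       0       0Data           0       0       0       0       0       
 10        0       0       0       0       0       0       0       0       0       
 11        0       0       0       0       0       0       0       0       0       
 12        0       0       0       0       0       0       0Test           0       
 13        0       0       0       0       0       0       0       0       0       
 14        0       0       0       0       0       0       0       0       0       
 15        0       0       0Item           0       0       0     166       0       
 16 Hello          0       0       0Note           0       0       0       0       
 17        0       0       0       0       0       0       0       0       0       
 18        0       0       0       0       0       0       0       0       0       
 19        0       0       0       0       0       0       0       0       0       
 20        0       0       0Item           0       0     390       0       0       
                                                                                   
                                                                                   
                                                                                   
                                                                                   


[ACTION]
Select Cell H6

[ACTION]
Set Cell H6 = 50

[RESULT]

H6: 50                                                                             
       B       C       D       E       F       G       H       I       J           
-----------------------------------------------------------------------------------
  1 Test           0       0       0     241       0       0  -28.16   -1.89       
  2        0       0       0     192       0       0       0       0       0       
  3        0       0       0  126.52       0       0       0       0       0       
  4        0       0       0       0       0       0       0       0      74       
  5        0     166   -6.96       0       0       0       0       0       0       
  6        0       0       0       0       0       0    [50]       0       0       
  7        0       0       0       0   78.65     259       0       0       0       
  8        0       0       0       0       0       0       0       0     714       
  9        0       0       0Data           0       0       0       0       0       
 10        0       0       0       0       0       0       0       0       0       
 11        0       0       0       0       0       0       0       0       0       
 12        0       0       0       0       0       0       0Test           0       
 13        0       0       0       0       0       0       0       0       0       
 14        0       0       0       0       0       0       0       0       0       
 15        0       0       0Item           0       0       0     166       0       
 16 Hello          0       0       0Note           0       0       0       0       
 17        0       0       0       0       0       0       0       0       0       
 18        0       0       0       0       0       0       0       0       0       
 19        0       0       0       0       0       0       0       0       0       
 20        0       0       0Item           0       0     390       0       0       
                                                                                   
                                                                                   
                                                                                   
                                                                                   


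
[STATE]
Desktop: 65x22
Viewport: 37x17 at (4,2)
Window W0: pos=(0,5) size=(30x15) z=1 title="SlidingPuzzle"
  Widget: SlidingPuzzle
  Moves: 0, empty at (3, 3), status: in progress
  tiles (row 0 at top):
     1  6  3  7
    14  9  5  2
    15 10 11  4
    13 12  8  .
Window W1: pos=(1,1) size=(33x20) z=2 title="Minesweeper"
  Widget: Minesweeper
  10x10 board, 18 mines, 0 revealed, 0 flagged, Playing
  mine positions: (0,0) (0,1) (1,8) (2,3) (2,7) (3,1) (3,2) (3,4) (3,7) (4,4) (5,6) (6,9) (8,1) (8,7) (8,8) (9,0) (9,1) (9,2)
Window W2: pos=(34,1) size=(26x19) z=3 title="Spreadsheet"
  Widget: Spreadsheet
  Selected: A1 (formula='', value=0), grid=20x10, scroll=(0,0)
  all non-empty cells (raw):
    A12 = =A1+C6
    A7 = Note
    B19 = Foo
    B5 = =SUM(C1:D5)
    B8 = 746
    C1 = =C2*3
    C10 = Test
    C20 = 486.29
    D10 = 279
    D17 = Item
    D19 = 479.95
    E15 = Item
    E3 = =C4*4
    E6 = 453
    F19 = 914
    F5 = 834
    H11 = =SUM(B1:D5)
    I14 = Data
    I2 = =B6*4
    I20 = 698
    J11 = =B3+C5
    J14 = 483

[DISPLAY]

inesweeper                   ┃┃ Sprea
─────────────────────────────┨┠──────
■■■■■■■■                     ┃┃A1:   
■■■■■■■■                     ┃┃      
■■■■■■■■                     ┃┃------
■■■■■■■■                     ┃┃  1   
■■■■■■■■                     ┃┃  2   
■■■■■■■■                     ┃┃  3   
■■■■■■■■                     ┃┃  4   
■■■■■■■■                     ┃┃  5   
■■■■■■■■                     ┃┃  6   
■■■■■■■■                     ┃┃  7 No
                             ┃┃  8   
                             ┃┃  9   
                             ┃┃ 10   
                             ┃┃ 11   
                             ┃┃ 12   


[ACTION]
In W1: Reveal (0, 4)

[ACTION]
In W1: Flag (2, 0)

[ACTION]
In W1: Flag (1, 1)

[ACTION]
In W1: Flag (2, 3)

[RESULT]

inesweeper                   ┃┃ Sprea
─────────────────────────────┨┠──────
1    1■■                     ┃┃A1:   
211 12■■                     ┃┃      
■⚑212■■■                     ┃┃------
■■■■■■■■                     ┃┃  1   
■■■■■■■■                     ┃┃  2   
■■■■■■■■                     ┃┃  3   
■■■■■■■■                     ┃┃  4   
■■■■■■■■                     ┃┃  5   
■■■■■■■■                     ┃┃  6   
■■■■■■■■                     ┃┃  7 No
                             ┃┃  8   
                             ┃┃  9   
                             ┃┃ 10   
                             ┃┃ 11   
                             ┃┃ 12   


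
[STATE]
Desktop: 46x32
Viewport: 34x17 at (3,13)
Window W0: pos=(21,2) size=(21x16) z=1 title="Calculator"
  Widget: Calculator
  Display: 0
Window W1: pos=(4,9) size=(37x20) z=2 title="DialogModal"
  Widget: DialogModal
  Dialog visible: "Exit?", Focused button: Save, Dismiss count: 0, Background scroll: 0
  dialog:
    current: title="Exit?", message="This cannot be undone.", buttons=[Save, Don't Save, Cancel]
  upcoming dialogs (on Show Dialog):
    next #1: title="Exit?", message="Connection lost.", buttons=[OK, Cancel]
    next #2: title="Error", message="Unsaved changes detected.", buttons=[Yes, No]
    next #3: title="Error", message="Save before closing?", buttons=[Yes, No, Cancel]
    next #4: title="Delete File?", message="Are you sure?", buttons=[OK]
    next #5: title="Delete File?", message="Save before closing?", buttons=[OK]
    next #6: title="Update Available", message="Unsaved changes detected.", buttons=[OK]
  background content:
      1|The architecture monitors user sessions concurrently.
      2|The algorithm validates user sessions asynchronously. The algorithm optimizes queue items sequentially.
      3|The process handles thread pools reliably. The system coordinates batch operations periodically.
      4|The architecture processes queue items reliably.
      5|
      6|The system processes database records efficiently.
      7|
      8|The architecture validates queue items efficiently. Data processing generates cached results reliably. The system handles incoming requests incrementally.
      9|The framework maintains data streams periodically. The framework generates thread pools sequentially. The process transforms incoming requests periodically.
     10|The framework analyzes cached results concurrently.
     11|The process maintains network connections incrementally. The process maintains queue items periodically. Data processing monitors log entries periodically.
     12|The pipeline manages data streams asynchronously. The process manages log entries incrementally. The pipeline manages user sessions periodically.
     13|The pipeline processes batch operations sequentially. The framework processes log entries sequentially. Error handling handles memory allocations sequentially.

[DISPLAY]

 ┃The algorithm validates user ses
 ┃The process handles thread pools
 ┃The architecture processes queue
 ┃                                
 ┃Th┌─────────────────────────────
 ┃  │            Exit?            
 ┃Th│    This cannot be undone.   
 ┃Th│ [Save]  Don't Save   Cancel 
 ┃Th└─────────────────────────────
 ┃The process maintains network co
 ┃The pipeline manages data stream
 ┃The pipeline processes batch ope
 ┃                                
 ┃                                
 ┃                                
 ┗━━━━━━━━━━━━━━━━━━━━━━━━━━━━━━━━
                                  


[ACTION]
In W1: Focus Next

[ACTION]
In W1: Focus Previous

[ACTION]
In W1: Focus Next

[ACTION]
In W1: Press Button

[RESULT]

 ┃The algorithm validates user ses
 ┃The process handles thread pools
 ┃The architecture processes queue
 ┃                                
 ┃The system processes database re
 ┃                                
 ┃The architecture validates queue
 ┃The framework maintains data str
 ┃The framework analyzes cached re
 ┃The process maintains network co
 ┃The pipeline manages data stream
 ┃The pipeline processes batch ope
 ┃                                
 ┃                                
 ┃                                
 ┗━━━━━━━━━━━━━━━━━━━━━━━━━━━━━━━━
                                  


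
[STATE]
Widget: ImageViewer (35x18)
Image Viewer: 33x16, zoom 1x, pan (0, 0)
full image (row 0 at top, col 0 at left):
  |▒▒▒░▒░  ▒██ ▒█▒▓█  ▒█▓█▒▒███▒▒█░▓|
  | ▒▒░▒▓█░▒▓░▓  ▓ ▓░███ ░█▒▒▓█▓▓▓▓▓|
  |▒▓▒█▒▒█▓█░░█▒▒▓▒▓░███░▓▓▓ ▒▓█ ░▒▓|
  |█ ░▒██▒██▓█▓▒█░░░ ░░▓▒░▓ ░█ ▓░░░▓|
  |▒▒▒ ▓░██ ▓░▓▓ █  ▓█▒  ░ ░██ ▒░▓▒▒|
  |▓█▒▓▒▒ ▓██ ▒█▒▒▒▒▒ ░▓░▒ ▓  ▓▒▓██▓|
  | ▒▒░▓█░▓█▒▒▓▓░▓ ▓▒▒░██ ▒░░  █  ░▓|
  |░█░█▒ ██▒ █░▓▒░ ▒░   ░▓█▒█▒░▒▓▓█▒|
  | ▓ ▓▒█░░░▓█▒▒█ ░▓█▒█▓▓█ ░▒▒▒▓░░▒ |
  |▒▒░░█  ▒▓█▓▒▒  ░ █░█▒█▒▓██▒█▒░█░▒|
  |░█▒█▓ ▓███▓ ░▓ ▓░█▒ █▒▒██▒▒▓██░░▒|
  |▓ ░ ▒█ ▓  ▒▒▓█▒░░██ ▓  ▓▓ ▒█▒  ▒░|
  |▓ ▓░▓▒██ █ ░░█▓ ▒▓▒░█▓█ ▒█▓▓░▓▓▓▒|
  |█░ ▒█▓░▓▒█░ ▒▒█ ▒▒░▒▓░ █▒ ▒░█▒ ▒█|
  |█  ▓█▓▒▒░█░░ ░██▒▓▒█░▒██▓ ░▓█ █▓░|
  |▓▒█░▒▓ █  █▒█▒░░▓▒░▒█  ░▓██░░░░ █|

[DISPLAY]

▒▒▒░▒░  ▒██ ▒█▒▓█  ▒█▓█▒▒███▒▒█░▓  
 ▒▒░▒▓█░▒▓░▓  ▓ ▓░███ ░█▒▒▓█▓▓▓▓▓  
▒▓▒█▒▒█▓█░░█▒▒▓▒▓░███░▓▓▓ ▒▓█ ░▒▓  
█ ░▒██▒██▓█▓▒█░░░ ░░▓▒░▓ ░█ ▓░░░▓  
▒▒▒ ▓░██ ▓░▓▓ █  ▓█▒  ░ ░██ ▒░▓▒▒  
▓█▒▓▒▒ ▓██ ▒█▒▒▒▒▒ ░▓░▒ ▓  ▓▒▓██▓  
 ▒▒░▓█░▓█▒▒▓▓░▓ ▓▒▒░██ ▒░░  █  ░▓  
░█░█▒ ██▒ █░▓▒░ ▒░   ░▓█▒█▒░▒▓▓█▒  
 ▓ ▓▒█░░░▓█▒▒█ ░▓█▒█▓▓█ ░▒▒▒▓░░▒   
▒▒░░█  ▒▓█▓▒▒  ░ █░█▒█▒▓██▒█▒░█░▒  
░█▒█▓ ▓███▓ ░▓ ▓░█▒ █▒▒██▒▒▓██░░▒  
▓ ░ ▒█ ▓  ▒▒▓█▒░░██ ▓  ▓▓ ▒█▒  ▒░  
▓ ▓░▓▒██ █ ░░█▓ ▒▓▒░█▓█ ▒█▓▓░▓▓▓▒  
█░ ▒█▓░▓▒█░ ▒▒█ ▒▒░▒▓░ █▒ ▒░█▒ ▒█  
█  ▓█▓▒▒░█░░ ░██▒▓▒█░▒██▓ ░▓█ █▓░  
▓▒█░▒▓ █  █▒█▒░░▓▒░▒█  ░▓██░░░░ █  
                                   
                                   


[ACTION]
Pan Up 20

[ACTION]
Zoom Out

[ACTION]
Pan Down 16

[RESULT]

                                   
                                   
                                   
                                   
                                   
                                   
                                   
                                   
                                   
                                   
                                   
                                   
                                   
                                   
                                   
                                   
                                   
                                   


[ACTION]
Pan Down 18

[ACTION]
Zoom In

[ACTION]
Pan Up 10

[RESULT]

▓▓  ▓▓░░▓▓▒▒████  ██  ░░░░██▓▓  ▒▒▓
▓▓  ▓▓░░▓▓▒▒████  ██  ░░░░██▓▓  ▒▒▓
██░░  ▒▒██▓▓░░▓▓▒▒██░░  ▒▒▒▒██  ▒▒▒
██░░  ▒▒██▓▓░░▓▓▒▒██░░  ▒▒▒▒██  ▒▒▒
██    ▓▓██▓▓▒▒▒▒░░██░░░░  ░░████▒▒▓
██    ▓▓██▓▓▒▒▒▒░░██░░░░  ░░████▒▒▓
▓▓▒▒██░░▒▒▓▓  ██    ██▒▒██▒▒░░░░▓▓▒
▓▓▒▒██░░▒▒▓▓  ██    ██▒▒██▒▒░░░░▓▓▒
                                   
                                   
                                   
                                   
                                   
                                   
                                   
                                   
                                   
                                   
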